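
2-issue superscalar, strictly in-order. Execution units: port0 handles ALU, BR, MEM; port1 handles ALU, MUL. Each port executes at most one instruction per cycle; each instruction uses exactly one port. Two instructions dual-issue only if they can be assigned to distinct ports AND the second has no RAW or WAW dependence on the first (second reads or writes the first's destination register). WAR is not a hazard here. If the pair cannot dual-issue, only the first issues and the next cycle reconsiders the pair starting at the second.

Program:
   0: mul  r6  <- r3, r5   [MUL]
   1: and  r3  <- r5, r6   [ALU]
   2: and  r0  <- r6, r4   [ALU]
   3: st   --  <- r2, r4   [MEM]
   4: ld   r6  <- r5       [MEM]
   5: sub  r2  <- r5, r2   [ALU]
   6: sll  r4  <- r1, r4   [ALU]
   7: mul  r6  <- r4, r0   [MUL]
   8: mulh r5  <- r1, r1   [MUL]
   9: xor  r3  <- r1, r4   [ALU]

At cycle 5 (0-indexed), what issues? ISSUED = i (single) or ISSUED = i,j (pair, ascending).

#0 head=0: mul i0 RAW r6
#1 head=1: and+and i1+i2 dual
#2 head=3: st i3 no-port MEM/MEM
#3 head=4: ld+sub i4+i5 dual
#4 head=6: sll i6 RAW r4
#5 head=7: mul i7 no-port MUL/MUL
#6 head=8: mulh+xor i8+i9 dual

ISSUED = 7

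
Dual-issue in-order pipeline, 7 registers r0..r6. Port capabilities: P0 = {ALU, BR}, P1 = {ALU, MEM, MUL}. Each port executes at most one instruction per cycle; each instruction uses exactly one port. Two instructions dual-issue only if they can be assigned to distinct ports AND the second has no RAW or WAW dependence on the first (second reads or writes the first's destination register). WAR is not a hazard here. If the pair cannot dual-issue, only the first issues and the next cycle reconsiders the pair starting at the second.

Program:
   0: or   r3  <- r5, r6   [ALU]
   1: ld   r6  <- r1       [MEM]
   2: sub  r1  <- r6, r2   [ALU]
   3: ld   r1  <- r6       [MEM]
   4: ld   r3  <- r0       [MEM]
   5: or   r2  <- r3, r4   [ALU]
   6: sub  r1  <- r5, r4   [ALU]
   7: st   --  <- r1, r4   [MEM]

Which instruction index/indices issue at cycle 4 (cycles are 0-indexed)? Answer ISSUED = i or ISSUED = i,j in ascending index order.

c0: i0&i1 or.ALU+ld.MEM  pair
c1: i2 sub.ALU  WAW r1
c2: i3 ld.MEM  no-port MEM/MEM
c3: i4 ld.MEM  RAW r3
c4: i5&i6 or.ALU+sub.ALU  pair
c5: i7 st.MEM  tail

ISSUED = 5,6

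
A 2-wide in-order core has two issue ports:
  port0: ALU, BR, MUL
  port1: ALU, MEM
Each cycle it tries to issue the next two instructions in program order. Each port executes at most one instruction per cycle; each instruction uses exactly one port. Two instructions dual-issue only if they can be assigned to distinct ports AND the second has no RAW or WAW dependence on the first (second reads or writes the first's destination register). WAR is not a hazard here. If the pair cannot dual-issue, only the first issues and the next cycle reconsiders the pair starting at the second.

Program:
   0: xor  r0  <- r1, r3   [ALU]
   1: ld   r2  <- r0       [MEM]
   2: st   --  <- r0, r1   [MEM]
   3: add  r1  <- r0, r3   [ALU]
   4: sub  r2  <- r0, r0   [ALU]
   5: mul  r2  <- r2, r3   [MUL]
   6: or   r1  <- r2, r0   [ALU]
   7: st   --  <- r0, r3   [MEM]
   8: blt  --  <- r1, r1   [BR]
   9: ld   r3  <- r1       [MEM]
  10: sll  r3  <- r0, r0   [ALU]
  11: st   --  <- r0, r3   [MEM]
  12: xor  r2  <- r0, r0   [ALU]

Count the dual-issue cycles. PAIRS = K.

PAIRS = 4

#0 head=0: xor.ALU i0 RAW r0
#1 head=1: ld.MEM i1 no-port MEM/MEM
#2 head=2: st.MEM/add.ALU i2&i3 dual
#3 head=4: sub.ALU i4 RAW+WAW r2
#4 head=5: mul.MUL i5 RAW r2
#5 head=6: or.ALU/st.MEM i6&i7 dual
#6 head=8: blt.BR/ld.MEM i8&i9 dual
#7 head=10: sll.ALU i10 RAW r3
#8 head=11: st.MEM/xor.ALU i11&i12 dual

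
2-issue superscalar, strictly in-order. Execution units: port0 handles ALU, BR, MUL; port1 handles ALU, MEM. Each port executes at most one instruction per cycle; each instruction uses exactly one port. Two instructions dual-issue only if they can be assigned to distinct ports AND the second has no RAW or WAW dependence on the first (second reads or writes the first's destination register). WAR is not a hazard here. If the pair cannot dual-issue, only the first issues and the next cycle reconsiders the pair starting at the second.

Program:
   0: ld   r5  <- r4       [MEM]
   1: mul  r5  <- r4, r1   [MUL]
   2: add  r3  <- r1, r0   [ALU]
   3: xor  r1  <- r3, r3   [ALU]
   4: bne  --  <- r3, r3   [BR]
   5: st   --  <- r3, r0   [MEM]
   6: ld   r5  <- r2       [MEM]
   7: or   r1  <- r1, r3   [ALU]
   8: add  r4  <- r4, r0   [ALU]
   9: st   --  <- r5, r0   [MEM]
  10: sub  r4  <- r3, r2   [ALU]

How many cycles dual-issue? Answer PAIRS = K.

PAIRS = 4

[0] i0  ld  -- WAW r5
[1] i1&i2  mul add  -- dual
[2] i3&i4  xor bne  -- dual
[3] i5  st  -- no-port MEM/MEM
[4] i6&i7  ld or  -- dual
[5] i8&i9  add st  -- dual
[6] i10  sub  -- tail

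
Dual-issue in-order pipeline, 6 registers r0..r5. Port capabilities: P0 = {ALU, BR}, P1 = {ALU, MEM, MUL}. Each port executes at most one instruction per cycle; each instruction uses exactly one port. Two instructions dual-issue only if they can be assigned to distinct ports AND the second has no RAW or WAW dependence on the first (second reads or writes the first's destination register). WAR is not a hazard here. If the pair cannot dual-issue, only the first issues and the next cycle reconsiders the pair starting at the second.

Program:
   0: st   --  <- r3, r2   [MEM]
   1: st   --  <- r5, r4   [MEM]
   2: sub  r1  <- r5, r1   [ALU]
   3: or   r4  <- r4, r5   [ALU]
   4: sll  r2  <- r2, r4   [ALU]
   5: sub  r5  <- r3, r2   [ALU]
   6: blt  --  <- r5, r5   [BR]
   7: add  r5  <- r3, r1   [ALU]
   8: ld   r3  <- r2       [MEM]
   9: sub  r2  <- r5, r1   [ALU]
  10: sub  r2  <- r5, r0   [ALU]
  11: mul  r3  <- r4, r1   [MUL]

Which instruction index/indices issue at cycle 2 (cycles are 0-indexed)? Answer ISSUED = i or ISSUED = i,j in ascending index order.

[0] i0  st.MEM  -- no-port MEM/MEM
[1] i1+i2  st.MEM;sub.ALU  -- pair
[2] i3  or.ALU  -- RAW r4
[3] i4  sll.ALU  -- RAW r2
[4] i5  sub.ALU  -- RAW r5
[5] i6+i7  blt.BR;add.ALU  -- pair
[6] i8+i9  ld.MEM;sub.ALU  -- pair
[7] i10+i11  sub.ALU;mul.MUL  -- pair

ISSUED = 3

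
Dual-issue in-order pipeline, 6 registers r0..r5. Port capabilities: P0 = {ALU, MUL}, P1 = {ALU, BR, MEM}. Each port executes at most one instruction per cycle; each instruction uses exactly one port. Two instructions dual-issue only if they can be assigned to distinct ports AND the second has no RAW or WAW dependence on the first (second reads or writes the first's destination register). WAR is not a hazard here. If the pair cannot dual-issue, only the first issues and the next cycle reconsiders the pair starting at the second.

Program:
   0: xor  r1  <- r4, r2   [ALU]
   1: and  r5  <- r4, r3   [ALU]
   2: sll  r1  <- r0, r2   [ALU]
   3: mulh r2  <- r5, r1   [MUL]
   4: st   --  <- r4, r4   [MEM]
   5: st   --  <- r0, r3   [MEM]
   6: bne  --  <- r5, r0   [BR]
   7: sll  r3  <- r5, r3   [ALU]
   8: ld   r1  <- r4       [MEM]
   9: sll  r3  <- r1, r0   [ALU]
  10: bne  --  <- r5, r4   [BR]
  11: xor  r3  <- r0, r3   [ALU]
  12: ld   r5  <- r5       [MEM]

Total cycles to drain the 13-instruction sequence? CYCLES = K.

CYCLES = 8

c0: i0+i1 xor.ALU/and.ALU  dual
c1: i2 sll.ALU  RAW r1
c2: i3+i4 mulh.MUL/st.MEM  dual
c3: i5 st.MEM  no-port MEM/BR
c4: i6+i7 bne.BR/sll.ALU  dual
c5: i8 ld.MEM  RAW r1
c6: i9+i10 sll.ALU/bne.BR  dual
c7: i11+i12 xor.ALU/ld.MEM  dual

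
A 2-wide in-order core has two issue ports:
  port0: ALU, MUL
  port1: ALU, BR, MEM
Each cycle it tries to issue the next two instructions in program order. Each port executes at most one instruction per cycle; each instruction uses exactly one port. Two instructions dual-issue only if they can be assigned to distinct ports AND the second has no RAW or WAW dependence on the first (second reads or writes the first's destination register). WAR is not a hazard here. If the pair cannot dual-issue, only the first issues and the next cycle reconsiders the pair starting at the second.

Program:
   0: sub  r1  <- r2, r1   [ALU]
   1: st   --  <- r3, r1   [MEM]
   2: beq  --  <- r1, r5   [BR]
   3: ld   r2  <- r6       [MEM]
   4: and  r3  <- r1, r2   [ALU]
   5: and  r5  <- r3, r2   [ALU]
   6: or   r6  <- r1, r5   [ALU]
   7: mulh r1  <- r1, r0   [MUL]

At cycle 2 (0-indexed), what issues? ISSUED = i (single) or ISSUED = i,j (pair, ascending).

[0] i0  sub.ALU  -- RAW r1
[1] i1  st.MEM  -- no-port MEM/BR
[2] i2  beq.BR  -- no-port BR/MEM
[3] i3  ld.MEM  -- RAW r2
[4] i4  and.ALU  -- RAW r3
[5] i5  and.ALU  -- RAW r5
[6] i6+i7  or.ALU mulh.MUL  -- dual

ISSUED = 2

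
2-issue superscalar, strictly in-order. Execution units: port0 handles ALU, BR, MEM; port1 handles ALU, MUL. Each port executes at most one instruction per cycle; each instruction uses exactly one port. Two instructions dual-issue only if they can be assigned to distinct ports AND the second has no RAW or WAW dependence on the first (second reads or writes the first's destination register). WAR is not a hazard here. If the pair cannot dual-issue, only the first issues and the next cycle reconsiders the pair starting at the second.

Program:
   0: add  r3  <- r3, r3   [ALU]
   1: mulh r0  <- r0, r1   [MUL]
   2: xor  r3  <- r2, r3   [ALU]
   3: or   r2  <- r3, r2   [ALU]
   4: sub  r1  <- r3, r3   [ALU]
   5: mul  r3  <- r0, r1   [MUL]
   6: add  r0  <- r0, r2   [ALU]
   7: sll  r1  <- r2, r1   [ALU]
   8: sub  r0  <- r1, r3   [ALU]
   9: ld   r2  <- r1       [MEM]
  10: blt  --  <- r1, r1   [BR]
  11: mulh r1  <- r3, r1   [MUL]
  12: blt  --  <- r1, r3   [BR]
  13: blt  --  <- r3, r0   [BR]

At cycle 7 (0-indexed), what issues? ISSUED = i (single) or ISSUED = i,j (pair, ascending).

ISSUED = 12

[0] i0,i1  add.ALU/mulh.MUL  -- dual
[1] i2  xor.ALU  -- RAW r3
[2] i3,i4  or.ALU/sub.ALU  -- dual
[3] i5,i6  mul.MUL/add.ALU  -- dual
[4] i7  sll.ALU  -- RAW r1
[5] i8,i9  sub.ALU/ld.MEM  -- dual
[6] i10,i11  blt.BR/mulh.MUL  -- dual
[7] i12  blt.BR  -- no-port BR/BR
[8] i13  blt.BR  -- tail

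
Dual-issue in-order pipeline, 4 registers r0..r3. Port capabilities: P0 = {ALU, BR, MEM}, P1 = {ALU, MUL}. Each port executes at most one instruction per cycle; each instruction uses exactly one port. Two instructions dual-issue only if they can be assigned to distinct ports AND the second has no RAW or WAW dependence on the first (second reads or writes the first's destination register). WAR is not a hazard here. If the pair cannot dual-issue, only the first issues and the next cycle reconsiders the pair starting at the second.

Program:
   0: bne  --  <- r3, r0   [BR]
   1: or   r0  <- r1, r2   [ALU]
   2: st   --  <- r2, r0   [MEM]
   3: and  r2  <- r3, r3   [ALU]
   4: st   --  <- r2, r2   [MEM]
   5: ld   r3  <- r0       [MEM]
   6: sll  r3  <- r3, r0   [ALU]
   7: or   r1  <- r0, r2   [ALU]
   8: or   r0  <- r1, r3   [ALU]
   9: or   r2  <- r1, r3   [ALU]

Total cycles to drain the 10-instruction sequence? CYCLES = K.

CYCLES = 6

#0 head=0: bne;or i0&i1 2-wide
#1 head=2: st;and i2&i3 2-wide
#2 head=4: st i4 no-port MEM/MEM
#3 head=5: ld i5 RAW+WAW r3
#4 head=6: sll;or i6&i7 2-wide
#5 head=8: or;or i8&i9 2-wide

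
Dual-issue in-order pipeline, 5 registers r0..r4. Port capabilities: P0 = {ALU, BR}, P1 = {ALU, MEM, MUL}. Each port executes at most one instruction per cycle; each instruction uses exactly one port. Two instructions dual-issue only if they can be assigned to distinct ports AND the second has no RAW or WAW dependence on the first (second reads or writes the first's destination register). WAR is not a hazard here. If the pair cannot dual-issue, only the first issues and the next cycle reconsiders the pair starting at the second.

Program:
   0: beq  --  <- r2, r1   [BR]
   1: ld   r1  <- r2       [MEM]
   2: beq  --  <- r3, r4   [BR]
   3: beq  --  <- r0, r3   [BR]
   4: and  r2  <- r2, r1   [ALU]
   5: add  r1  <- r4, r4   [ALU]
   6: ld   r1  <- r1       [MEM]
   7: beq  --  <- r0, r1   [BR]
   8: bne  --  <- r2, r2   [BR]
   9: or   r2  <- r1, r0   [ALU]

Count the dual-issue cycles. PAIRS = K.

PAIRS = 3

#0 head=0: beq+ld i0+i1 dual
#1 head=2: beq i2 no-port BR/BR
#2 head=3: beq+and i3+i4 dual
#3 head=5: add i5 RAW+WAW r1
#4 head=6: ld i6 RAW r1
#5 head=7: beq i7 no-port BR/BR
#6 head=8: bne+or i8+i9 dual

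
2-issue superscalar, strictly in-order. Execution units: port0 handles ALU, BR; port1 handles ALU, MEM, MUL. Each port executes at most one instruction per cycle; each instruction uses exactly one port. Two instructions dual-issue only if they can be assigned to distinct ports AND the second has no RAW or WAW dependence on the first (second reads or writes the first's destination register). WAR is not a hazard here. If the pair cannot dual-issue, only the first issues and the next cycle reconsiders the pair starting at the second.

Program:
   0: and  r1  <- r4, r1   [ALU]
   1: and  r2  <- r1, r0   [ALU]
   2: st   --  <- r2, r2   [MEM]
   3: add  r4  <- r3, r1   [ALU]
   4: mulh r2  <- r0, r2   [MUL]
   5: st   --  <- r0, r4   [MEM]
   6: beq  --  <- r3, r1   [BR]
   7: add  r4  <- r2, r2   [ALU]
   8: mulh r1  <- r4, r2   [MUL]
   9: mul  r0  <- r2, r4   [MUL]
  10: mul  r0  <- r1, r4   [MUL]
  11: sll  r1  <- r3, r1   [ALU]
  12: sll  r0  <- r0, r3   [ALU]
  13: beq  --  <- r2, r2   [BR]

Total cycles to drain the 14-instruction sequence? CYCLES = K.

#0 head=0: and i0 RAW r1
#1 head=1: and i1 RAW r2
#2 head=2: st/add i2&i3 2-wide
#3 head=4: mulh i4 no-port MUL/MEM
#4 head=5: st/beq i5&i6 2-wide
#5 head=7: add i7 RAW r4
#6 head=8: mulh i8 no-port MUL/MUL
#7 head=9: mul i9 no-port MUL/MUL
#8 head=10: mul/sll i10&i11 2-wide
#9 head=12: sll/beq i12&i13 2-wide

CYCLES = 10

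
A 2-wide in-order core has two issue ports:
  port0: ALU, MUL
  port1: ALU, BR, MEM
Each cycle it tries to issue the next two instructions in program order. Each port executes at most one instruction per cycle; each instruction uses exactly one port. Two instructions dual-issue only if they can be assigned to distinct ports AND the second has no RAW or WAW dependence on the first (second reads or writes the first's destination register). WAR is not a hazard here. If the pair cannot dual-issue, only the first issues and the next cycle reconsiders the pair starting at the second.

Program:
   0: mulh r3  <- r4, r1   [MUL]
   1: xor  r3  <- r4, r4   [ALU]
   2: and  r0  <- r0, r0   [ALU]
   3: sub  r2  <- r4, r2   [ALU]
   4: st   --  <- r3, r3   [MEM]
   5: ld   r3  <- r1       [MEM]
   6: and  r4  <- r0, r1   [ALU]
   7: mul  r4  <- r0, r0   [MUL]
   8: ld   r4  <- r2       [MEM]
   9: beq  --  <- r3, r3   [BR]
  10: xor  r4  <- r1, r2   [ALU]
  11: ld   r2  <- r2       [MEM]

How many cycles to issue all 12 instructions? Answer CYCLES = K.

0. mulh.MUL @i0  | WAW r3
1. xor.ALU and.ALU @i1/i2  | dual
2. sub.ALU st.MEM @i3/i4  | dual
3. ld.MEM and.ALU @i5/i6  | dual
4. mul.MUL @i7  | WAW r4
5. ld.MEM @i8  | no-port MEM/BR
6. beq.BR xor.ALU @i9/i10  | dual
7. ld.MEM @i11  | tail

CYCLES = 8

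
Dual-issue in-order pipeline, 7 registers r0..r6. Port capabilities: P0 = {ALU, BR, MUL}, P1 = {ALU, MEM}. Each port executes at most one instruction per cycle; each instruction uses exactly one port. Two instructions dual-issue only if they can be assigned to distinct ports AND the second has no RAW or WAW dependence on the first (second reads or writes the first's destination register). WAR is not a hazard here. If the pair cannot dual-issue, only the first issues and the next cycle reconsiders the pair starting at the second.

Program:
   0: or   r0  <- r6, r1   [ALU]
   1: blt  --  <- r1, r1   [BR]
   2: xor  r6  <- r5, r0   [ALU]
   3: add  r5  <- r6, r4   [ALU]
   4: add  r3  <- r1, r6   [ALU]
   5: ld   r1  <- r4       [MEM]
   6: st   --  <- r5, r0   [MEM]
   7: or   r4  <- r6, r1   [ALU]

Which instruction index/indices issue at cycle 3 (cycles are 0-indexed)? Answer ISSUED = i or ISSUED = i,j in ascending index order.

ISSUED = 5

c0: i0+i1 or;blt  2-wide
c1: i2 xor  RAW r6
c2: i3+i4 add;add  2-wide
c3: i5 ld  no-port MEM/MEM
c4: i6+i7 st;or  2-wide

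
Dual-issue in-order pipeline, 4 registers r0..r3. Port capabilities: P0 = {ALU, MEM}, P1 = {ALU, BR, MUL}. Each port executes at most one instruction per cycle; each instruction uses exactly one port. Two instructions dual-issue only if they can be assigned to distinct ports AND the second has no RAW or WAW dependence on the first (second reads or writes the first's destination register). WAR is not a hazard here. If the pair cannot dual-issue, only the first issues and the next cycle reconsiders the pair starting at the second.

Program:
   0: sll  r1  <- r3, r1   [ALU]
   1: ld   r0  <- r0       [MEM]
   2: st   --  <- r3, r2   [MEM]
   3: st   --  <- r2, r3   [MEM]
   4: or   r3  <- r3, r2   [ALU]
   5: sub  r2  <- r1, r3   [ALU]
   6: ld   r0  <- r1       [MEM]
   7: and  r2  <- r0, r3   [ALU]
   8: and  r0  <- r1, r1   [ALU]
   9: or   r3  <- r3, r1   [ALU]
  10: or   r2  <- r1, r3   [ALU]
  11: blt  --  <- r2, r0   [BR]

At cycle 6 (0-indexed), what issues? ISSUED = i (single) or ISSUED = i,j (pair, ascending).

t=0 i0/i1:sll;ld ; dual
t=1 i2:st ; no-port MEM/MEM
t=2 i3/i4:st;or ; dual
t=3 i5/i6:sub;ld ; dual
t=4 i7/i8:and;and ; dual
t=5 i9:or ; RAW r3
t=6 i10:or ; RAW r2
t=7 i11:blt ; tail

ISSUED = 10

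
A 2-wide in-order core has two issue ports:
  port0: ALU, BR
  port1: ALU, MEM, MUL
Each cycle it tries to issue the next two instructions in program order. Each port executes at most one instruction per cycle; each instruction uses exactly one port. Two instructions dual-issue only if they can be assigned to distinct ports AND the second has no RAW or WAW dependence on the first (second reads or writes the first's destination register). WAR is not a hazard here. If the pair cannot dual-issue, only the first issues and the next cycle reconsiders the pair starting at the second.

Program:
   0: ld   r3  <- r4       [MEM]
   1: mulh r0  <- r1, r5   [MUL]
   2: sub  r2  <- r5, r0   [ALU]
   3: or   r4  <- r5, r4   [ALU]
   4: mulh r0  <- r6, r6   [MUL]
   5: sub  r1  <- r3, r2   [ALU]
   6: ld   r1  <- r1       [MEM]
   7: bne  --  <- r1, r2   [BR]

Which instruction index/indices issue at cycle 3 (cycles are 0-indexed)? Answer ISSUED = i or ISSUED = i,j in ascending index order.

t=0 i0:ld.MEM ; no-port MEM/MUL
t=1 i1:mulh.MUL ; RAW r0
t=2 i2&i3:sub.ALU;or.ALU ; dual
t=3 i4&i5:mulh.MUL;sub.ALU ; dual
t=4 i6:ld.MEM ; RAW r1
t=5 i7:bne.BR ; tail

ISSUED = 4,5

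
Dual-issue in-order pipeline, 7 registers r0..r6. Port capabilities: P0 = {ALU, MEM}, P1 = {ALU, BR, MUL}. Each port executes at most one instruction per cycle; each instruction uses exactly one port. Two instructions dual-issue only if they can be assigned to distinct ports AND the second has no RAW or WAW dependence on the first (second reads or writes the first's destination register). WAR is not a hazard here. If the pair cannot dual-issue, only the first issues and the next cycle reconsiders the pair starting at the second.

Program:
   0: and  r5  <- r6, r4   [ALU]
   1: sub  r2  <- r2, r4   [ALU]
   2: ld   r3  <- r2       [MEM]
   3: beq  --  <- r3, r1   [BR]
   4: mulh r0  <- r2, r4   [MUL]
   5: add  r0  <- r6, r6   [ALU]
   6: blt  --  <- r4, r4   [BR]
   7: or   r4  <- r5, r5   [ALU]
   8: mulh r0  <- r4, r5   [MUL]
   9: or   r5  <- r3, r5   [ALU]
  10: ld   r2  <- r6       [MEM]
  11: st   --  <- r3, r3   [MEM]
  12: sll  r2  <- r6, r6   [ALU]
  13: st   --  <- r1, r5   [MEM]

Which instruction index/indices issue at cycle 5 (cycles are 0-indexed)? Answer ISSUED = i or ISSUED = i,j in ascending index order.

ISSUED = 7

#0 head=0: and;sub i0+i1 pair
#1 head=2: ld i2 RAW r3
#2 head=3: beq i3 no-port BR/MUL
#3 head=4: mulh i4 WAW r0
#4 head=5: add;blt i5+i6 pair
#5 head=7: or i7 RAW r4
#6 head=8: mulh;or i8+i9 pair
#7 head=10: ld i10 no-port MEM/MEM
#8 head=11: st;sll i11+i12 pair
#9 head=13: st i13 tail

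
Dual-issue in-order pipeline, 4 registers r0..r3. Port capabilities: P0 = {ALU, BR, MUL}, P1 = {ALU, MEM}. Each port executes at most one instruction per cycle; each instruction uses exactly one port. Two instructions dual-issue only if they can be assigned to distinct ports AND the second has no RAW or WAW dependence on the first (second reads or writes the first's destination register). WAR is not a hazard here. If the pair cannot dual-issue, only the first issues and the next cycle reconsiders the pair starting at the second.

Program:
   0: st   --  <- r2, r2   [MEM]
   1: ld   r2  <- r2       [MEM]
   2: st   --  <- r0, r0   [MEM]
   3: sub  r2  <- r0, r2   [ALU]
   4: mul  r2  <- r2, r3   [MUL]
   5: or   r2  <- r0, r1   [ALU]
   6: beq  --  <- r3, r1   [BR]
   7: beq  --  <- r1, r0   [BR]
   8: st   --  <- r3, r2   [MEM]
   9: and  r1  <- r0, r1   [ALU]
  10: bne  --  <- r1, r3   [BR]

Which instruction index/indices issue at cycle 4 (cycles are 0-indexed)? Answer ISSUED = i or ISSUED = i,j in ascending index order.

[0] i0  st.MEM  -- no-port MEM/MEM
[1] i1  ld.MEM  -- no-port MEM/MEM
[2] i2/i3  st.MEM;sub.ALU  -- pair
[3] i4  mul.MUL  -- WAW r2
[4] i5/i6  or.ALU;beq.BR  -- pair
[5] i7/i8  beq.BR;st.MEM  -- pair
[6] i9  and.ALU  -- RAW r1
[7] i10  bne.BR  -- tail

ISSUED = 5,6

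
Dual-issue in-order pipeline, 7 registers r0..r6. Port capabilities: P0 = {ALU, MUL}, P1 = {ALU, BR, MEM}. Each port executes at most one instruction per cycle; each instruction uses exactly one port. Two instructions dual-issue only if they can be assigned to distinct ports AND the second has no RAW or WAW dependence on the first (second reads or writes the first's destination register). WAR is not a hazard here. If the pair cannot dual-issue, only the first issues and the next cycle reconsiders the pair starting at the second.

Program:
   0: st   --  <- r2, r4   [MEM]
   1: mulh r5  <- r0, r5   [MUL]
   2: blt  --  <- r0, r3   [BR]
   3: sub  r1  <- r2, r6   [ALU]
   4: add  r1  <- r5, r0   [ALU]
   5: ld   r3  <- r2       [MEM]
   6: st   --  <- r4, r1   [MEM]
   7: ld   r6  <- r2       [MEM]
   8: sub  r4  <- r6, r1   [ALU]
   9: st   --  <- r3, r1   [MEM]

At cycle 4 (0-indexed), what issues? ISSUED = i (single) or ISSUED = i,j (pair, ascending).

  cy0 -> i0&i1 (st+mulh) 2-wide
  cy1 -> i2&i3 (blt+sub) 2-wide
  cy2 -> i4&i5 (add+ld) 2-wide
  cy3 -> i6 (st) no-port MEM/MEM
  cy4 -> i7 (ld) RAW r6
  cy5 -> i8&i9 (sub+st) 2-wide

ISSUED = 7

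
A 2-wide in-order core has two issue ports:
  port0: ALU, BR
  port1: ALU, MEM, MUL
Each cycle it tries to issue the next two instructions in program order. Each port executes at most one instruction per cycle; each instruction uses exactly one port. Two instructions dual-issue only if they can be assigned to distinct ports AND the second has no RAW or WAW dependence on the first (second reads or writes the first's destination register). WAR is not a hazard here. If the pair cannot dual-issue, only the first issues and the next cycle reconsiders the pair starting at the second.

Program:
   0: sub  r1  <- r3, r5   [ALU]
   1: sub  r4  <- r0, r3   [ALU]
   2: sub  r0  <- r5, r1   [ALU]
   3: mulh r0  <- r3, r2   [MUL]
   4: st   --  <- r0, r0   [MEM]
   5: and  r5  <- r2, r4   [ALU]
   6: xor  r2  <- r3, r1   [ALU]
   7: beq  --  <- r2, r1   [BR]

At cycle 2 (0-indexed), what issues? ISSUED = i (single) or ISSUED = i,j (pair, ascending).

ISSUED = 3

[0] i0,i1  sub.ALU+sub.ALU  -- pair
[1] i2  sub.ALU  -- WAW r0
[2] i3  mulh.MUL  -- no-port MUL/MEM
[3] i4,i5  st.MEM+and.ALU  -- pair
[4] i6  xor.ALU  -- RAW r2
[5] i7  beq.BR  -- tail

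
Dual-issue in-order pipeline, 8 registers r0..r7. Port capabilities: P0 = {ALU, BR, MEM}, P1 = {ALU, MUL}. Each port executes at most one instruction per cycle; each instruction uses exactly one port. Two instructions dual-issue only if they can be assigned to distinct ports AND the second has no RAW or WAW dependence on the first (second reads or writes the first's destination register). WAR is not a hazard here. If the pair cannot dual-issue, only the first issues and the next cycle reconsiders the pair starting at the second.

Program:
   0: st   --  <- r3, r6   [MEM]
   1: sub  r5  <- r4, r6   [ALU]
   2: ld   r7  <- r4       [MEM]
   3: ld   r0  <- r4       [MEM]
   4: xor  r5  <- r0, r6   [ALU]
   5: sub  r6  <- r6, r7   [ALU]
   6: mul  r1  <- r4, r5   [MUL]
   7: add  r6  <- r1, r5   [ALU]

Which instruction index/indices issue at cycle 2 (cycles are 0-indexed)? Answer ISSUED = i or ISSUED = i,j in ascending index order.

t=0 i0,i1:st.MEM+sub.ALU ; 2-wide
t=1 i2:ld.MEM ; no-port MEM/MEM
t=2 i3:ld.MEM ; RAW r0
t=3 i4,i5:xor.ALU+sub.ALU ; 2-wide
t=4 i6:mul.MUL ; RAW r1
t=5 i7:add.ALU ; tail

ISSUED = 3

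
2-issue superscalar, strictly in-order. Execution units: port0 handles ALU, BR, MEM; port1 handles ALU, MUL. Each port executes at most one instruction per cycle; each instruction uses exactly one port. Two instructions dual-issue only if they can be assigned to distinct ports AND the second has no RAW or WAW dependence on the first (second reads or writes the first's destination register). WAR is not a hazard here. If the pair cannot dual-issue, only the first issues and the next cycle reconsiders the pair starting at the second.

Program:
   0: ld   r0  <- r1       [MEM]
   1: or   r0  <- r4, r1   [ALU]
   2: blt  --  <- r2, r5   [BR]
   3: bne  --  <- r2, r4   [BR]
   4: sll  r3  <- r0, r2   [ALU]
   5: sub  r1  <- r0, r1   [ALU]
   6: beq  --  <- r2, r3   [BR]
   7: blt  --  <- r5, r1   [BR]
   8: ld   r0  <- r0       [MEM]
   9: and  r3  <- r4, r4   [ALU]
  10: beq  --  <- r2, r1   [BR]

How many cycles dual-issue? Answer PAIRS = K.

  cy0 -> i0 (ld) WAW r0
  cy1 -> i1+i2 (or/blt) pair
  cy2 -> i3+i4 (bne/sll) pair
  cy3 -> i5+i6 (sub/beq) pair
  cy4 -> i7 (blt) no-port BR/MEM
  cy5 -> i8+i9 (ld/and) pair
  cy6 -> i10 (beq) tail

PAIRS = 4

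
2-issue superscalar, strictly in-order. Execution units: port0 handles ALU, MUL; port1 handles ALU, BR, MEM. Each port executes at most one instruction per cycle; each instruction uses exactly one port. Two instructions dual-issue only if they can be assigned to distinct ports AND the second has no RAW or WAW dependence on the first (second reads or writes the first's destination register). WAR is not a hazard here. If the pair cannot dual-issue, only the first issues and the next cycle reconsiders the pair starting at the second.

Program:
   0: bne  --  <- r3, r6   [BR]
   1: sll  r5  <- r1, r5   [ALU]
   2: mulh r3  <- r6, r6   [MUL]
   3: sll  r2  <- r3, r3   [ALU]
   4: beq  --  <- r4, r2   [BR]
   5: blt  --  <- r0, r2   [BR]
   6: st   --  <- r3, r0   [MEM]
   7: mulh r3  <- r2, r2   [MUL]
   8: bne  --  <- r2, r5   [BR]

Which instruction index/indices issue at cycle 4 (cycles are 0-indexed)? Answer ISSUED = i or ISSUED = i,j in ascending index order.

ISSUED = 5

[0] i0+i1  bne.BR/sll.ALU  -- 2-wide
[1] i2  mulh.MUL  -- RAW r3
[2] i3  sll.ALU  -- RAW r2
[3] i4  beq.BR  -- no-port BR/BR
[4] i5  blt.BR  -- no-port BR/MEM
[5] i6+i7  st.MEM/mulh.MUL  -- 2-wide
[6] i8  bne.BR  -- tail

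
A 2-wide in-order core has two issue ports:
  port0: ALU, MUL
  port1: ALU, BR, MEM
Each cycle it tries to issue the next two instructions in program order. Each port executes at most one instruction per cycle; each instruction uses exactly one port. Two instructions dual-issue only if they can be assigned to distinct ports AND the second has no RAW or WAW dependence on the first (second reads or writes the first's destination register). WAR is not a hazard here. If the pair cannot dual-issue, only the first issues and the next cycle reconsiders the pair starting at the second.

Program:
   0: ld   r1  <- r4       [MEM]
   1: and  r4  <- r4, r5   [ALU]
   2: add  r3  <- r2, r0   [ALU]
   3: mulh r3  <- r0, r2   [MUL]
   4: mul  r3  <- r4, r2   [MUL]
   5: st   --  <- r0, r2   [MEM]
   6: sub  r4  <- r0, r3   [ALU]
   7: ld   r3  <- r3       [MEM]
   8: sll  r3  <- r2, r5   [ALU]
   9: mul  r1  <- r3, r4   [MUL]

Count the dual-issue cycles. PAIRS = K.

PAIRS = 3

#0 head=0: ld.MEM/and.ALU i0&i1 dual
#1 head=2: add.ALU i2 WAW r3
#2 head=3: mulh.MUL i3 no-port MUL/MUL
#3 head=4: mul.MUL/st.MEM i4&i5 dual
#4 head=6: sub.ALU/ld.MEM i6&i7 dual
#5 head=8: sll.ALU i8 RAW r3
#6 head=9: mul.MUL i9 tail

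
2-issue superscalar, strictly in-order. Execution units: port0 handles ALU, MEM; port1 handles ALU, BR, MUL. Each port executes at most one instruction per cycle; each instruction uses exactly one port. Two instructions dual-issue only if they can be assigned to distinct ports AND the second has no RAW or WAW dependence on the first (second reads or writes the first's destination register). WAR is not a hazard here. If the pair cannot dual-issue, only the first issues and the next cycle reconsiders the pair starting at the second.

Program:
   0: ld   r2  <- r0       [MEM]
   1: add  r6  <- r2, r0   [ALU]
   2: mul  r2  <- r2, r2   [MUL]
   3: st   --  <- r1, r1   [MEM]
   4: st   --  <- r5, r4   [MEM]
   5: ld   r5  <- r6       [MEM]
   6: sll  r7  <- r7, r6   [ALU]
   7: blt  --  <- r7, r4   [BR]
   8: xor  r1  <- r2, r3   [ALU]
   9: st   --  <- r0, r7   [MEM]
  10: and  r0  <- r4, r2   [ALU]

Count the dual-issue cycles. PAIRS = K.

#0 head=0: ld.MEM i0 RAW r2
#1 head=1: add.ALU+mul.MUL i1+i2 2-wide
#2 head=3: st.MEM i3 no-port MEM/MEM
#3 head=4: st.MEM i4 no-port MEM/MEM
#4 head=5: ld.MEM+sll.ALU i5+i6 2-wide
#5 head=7: blt.BR+xor.ALU i7+i8 2-wide
#6 head=9: st.MEM+and.ALU i9+i10 2-wide

PAIRS = 4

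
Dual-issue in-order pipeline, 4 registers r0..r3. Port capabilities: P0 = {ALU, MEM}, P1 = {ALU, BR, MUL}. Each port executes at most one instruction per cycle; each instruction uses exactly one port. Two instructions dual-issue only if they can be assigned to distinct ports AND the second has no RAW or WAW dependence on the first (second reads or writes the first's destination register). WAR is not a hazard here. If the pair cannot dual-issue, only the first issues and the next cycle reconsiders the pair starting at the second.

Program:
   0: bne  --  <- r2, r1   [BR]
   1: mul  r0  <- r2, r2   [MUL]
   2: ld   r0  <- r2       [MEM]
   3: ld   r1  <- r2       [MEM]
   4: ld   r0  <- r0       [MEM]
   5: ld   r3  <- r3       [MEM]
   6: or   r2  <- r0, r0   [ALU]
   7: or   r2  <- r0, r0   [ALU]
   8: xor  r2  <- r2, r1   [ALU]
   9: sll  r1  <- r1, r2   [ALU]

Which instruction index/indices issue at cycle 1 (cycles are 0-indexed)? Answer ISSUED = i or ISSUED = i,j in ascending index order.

#0 head=0: bne i0 no-port BR/MUL
#1 head=1: mul i1 WAW r0
#2 head=2: ld i2 no-port MEM/MEM
#3 head=3: ld i3 no-port MEM/MEM
#4 head=4: ld i4 no-port MEM/MEM
#5 head=5: ld/or i5&i6 pair
#6 head=7: or i7 RAW+WAW r2
#7 head=8: xor i8 RAW r2
#8 head=9: sll i9 tail

ISSUED = 1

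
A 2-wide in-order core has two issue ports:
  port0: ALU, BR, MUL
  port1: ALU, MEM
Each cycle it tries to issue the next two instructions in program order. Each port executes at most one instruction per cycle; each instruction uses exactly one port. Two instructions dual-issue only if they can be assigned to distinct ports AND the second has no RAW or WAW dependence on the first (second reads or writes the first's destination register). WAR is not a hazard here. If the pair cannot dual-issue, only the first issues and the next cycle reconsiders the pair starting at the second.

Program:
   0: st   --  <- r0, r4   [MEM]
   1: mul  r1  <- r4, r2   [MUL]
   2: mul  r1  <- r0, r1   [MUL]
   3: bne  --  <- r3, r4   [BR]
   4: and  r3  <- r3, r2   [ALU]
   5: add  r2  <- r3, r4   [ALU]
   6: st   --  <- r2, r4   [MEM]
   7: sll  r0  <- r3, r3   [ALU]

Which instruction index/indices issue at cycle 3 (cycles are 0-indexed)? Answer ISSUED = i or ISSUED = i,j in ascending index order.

ISSUED = 5

[0] i0&i1  st+mul  -- dual
[1] i2  mul  -- no-port MUL/BR
[2] i3&i4  bne+and  -- dual
[3] i5  add  -- RAW r2
[4] i6&i7  st+sll  -- dual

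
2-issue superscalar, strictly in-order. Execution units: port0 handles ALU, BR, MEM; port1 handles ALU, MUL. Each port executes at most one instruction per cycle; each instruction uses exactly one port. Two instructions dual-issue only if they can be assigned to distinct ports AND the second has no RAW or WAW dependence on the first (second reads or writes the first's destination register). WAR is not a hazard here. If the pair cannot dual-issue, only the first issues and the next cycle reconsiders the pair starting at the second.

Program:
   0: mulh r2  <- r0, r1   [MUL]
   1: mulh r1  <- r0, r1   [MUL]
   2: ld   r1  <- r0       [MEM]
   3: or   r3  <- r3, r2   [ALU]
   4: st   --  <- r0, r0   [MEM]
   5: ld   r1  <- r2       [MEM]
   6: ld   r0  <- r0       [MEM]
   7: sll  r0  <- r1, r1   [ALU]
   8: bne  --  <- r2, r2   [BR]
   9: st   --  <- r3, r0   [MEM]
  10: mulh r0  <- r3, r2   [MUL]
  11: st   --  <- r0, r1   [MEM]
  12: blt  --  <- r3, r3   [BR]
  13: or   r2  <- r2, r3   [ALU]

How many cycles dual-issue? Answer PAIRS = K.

t=0 i0:mulh.MUL ; no-port MUL/MUL
t=1 i1:mulh.MUL ; WAW r1
t=2 i2/i3:ld.MEM;or.ALU ; pair
t=3 i4:st.MEM ; no-port MEM/MEM
t=4 i5:ld.MEM ; no-port MEM/MEM
t=5 i6:ld.MEM ; WAW r0
t=6 i7/i8:sll.ALU;bne.BR ; pair
t=7 i9/i10:st.MEM;mulh.MUL ; pair
t=8 i11:st.MEM ; no-port MEM/BR
t=9 i12/i13:blt.BR;or.ALU ; pair

PAIRS = 4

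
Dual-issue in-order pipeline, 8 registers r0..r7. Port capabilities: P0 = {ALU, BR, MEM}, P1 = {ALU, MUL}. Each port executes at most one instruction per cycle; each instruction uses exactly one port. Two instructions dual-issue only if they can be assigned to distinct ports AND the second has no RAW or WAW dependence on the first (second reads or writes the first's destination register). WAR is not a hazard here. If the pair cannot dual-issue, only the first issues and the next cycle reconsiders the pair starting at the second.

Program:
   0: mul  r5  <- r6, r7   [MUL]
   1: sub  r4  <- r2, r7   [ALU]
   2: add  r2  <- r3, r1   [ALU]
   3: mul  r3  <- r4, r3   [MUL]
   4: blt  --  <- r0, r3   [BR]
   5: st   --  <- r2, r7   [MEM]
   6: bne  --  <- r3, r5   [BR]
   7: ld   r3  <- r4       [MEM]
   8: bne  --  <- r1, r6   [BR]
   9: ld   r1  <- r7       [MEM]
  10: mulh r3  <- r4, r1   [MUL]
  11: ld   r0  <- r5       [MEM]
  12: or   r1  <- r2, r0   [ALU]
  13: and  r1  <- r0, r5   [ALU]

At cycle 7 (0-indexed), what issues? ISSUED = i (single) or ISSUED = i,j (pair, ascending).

ISSUED = 9

t=0 i0/i1:mul.MUL;sub.ALU ; pair
t=1 i2/i3:add.ALU;mul.MUL ; pair
t=2 i4:blt.BR ; no-port BR/MEM
t=3 i5:st.MEM ; no-port MEM/BR
t=4 i6:bne.BR ; no-port BR/MEM
t=5 i7:ld.MEM ; no-port MEM/BR
t=6 i8:bne.BR ; no-port BR/MEM
t=7 i9:ld.MEM ; RAW r1
t=8 i10/i11:mulh.MUL;ld.MEM ; pair
t=9 i12:or.ALU ; WAW r1
t=10 i13:and.ALU ; tail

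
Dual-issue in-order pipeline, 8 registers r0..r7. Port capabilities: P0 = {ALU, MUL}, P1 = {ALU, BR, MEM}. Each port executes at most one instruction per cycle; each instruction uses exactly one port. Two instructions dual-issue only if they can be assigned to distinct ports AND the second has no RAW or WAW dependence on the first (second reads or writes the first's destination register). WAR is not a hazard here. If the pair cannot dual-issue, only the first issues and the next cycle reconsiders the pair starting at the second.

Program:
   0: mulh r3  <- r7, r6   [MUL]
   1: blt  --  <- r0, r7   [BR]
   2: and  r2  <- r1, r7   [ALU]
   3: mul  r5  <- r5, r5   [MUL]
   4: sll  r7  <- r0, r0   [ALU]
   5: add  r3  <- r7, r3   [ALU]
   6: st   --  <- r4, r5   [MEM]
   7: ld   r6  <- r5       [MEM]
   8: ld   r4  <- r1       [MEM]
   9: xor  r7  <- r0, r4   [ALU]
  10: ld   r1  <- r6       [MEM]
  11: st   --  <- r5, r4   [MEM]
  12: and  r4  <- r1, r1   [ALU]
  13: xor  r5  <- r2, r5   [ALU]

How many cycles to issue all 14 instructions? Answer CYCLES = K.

CYCLES = 9

#0 head=0: mulh+blt i0/i1 2-wide
#1 head=2: and+mul i2/i3 2-wide
#2 head=4: sll i4 RAW r7
#3 head=5: add+st i5/i6 2-wide
#4 head=7: ld i7 no-port MEM/MEM
#5 head=8: ld i8 RAW r4
#6 head=9: xor+ld i9/i10 2-wide
#7 head=11: st+and i11/i12 2-wide
#8 head=13: xor i13 tail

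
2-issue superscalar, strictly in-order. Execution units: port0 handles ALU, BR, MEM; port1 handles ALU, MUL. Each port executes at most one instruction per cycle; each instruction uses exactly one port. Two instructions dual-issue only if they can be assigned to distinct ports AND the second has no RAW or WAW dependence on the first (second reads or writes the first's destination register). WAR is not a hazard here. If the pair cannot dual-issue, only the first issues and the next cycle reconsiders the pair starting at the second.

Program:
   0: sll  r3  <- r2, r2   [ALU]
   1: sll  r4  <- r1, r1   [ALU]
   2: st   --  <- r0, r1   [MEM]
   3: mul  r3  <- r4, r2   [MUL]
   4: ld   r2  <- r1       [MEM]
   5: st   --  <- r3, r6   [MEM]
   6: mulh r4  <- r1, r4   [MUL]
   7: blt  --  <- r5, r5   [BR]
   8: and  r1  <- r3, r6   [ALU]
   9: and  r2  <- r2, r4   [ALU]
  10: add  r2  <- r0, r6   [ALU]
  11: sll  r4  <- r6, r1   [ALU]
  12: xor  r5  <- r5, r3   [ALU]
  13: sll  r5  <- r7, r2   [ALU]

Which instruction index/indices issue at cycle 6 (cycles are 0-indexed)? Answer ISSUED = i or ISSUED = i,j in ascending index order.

ISSUED = 10,11

t=0 i0&i1:sll.ALU;sll.ALU ; dual
t=1 i2&i3:st.MEM;mul.MUL ; dual
t=2 i4:ld.MEM ; no-port MEM/MEM
t=3 i5&i6:st.MEM;mulh.MUL ; dual
t=4 i7&i8:blt.BR;and.ALU ; dual
t=5 i9:and.ALU ; WAW r2
t=6 i10&i11:add.ALU;sll.ALU ; dual
t=7 i12:xor.ALU ; WAW r5
t=8 i13:sll.ALU ; tail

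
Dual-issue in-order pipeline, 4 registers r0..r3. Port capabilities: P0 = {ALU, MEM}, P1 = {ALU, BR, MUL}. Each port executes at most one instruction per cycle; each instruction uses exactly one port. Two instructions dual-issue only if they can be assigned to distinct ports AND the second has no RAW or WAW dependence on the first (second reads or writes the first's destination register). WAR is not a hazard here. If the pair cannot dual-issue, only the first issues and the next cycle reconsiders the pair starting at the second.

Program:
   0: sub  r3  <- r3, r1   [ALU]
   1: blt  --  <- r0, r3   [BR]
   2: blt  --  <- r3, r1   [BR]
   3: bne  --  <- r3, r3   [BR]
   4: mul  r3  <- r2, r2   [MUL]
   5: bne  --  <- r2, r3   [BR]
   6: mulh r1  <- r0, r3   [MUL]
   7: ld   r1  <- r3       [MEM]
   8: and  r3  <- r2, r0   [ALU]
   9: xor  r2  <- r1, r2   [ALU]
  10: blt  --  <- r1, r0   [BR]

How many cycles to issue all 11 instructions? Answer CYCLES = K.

CYCLES = 9

c0: i0 sub.ALU  RAW r3
c1: i1 blt.BR  no-port BR/BR
c2: i2 blt.BR  no-port BR/BR
c3: i3 bne.BR  no-port BR/MUL
c4: i4 mul.MUL  no-port MUL/BR
c5: i5 bne.BR  no-port BR/MUL
c6: i6 mulh.MUL  WAW r1
c7: i7/i8 ld.MEM+and.ALU  dual
c8: i9/i10 xor.ALU+blt.BR  dual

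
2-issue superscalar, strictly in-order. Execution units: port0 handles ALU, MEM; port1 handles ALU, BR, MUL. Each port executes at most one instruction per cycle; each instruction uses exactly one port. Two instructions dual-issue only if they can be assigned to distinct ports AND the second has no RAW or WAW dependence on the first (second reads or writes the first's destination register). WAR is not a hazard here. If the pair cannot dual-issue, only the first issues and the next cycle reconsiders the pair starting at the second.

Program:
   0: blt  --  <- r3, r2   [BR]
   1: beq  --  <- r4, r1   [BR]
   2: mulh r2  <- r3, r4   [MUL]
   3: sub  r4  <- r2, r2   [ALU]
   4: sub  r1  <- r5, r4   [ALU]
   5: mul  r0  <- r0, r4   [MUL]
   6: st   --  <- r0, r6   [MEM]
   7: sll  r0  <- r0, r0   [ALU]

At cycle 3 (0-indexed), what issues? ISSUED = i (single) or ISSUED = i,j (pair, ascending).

t=0 i0:blt.BR ; no-port BR/BR
t=1 i1:beq.BR ; no-port BR/MUL
t=2 i2:mulh.MUL ; RAW r2
t=3 i3:sub.ALU ; RAW r4
t=4 i4/i5:sub.ALU;mul.MUL ; pair
t=5 i6/i7:st.MEM;sll.ALU ; pair

ISSUED = 3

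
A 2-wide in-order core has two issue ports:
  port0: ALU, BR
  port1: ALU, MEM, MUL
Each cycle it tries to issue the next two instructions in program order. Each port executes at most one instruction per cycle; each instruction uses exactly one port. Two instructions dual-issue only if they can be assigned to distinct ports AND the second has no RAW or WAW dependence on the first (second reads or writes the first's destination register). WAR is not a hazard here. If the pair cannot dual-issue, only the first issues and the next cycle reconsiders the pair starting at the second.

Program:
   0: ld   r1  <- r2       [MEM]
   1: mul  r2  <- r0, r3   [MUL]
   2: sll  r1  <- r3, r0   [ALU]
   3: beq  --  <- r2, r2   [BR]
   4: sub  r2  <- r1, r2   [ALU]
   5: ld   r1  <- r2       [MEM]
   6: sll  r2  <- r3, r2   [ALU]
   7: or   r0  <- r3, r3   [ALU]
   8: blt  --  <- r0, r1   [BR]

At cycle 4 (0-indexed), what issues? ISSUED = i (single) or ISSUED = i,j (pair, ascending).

ISSUED = 7

c0: i0 ld  no-port MEM/MUL
c1: i1&i2 mul+sll  dual
c2: i3&i4 beq+sub  dual
c3: i5&i6 ld+sll  dual
c4: i7 or  RAW r0
c5: i8 blt  tail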